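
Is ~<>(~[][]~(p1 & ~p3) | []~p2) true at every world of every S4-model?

Tableau for the negation <>(~[][]~(p1 & ~p3) | []~p2):
1. <>(~[][]~(p1 & ~p3) | []~p2), u
2. ~[][]~(p1 & ~p3) | []~p2, v
3. []~p2, v
4. ~p2, v
Accessibility: uRu, uRv, vRv
The negation has an open branch (countermodel exists).

No, not valid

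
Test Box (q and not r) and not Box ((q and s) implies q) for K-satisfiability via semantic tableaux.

1. Box (q and not r) and not Box ((q and s) implies q), 0
2. Box (q and not r), 0
3. not Box ((q and s) implies q), 0
4. not ((q and s) implies q), 1
5. q and s, 1
6. not q, 1
7. q, 1
8. s, 1
Accessibility: 0R1
Branch closes: q and not q both at 1.
(One branch shown.) All branches close.

Unsatisfiable (every branch closes)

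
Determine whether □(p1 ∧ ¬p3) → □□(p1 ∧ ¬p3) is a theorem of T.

Tableau for the negation ¬(□(p1 ∧ ¬p3) → □□(p1 ∧ ¬p3)):
1. ¬(□(p1 ∧ ¬p3) → □□(p1 ∧ ¬p3)), u
2. □(p1 ∧ ¬p3), u
3. ¬□□(p1 ∧ ¬p3), u
4. p1 ∧ ¬p3, u
5. p1, u
6. ¬p3, u
7. ¬□(p1 ∧ ¬p3), v
8. p1 ∧ ¬p3, v
9. p1, v
10. ¬p3, v
11. ¬(p1 ∧ ¬p3), w
12. p3, w
Accessibility: uRu, uRv, vRv, vRw, wRw
The negation has an open branch (countermodel exists).

No, not valid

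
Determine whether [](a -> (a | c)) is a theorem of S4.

Tableau for the negation ~[](a -> (a | c)):
1. ~[](a -> (a | c)), u
2. ~(a -> (a | c)), v
3. a, v
4. ~(a | c), v
5. ~a, v
6. ~c, v
Accessibility: uRu, uRv, vRv
Branch closes: a and ~a both at v.
All branches of the negation close; one closing branch shown above.

Valid in S4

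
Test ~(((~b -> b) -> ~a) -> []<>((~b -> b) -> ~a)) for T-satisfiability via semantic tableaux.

1. ~(((~b -> b) -> ~a) -> []<>((~b -> b) -> ~a)), w0
2. (~b -> b) -> ~a, w0
3. ~[]<>((~b -> b) -> ~a), w0
4. ~a, w0
5. ~<>((~b -> b) -> ~a), w1
6. ~((~b -> b) -> ~a), w1
7. ~b -> b, w1
8. a, w1
9. b, w1
Accessibility: w0Rw0, w0Rw1, w1Rw1

Satisfiable (open branch found)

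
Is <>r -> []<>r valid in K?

Tableau for the negation ~(<>r -> []<>r):
1. ~(<>r -> []<>r), u
2. <>r, u
3. ~[]<>r, u
4. r, v
5. ~<>r, w
Accessibility: uRv, uRw
The negation has an open branch (countermodel exists).

Not valid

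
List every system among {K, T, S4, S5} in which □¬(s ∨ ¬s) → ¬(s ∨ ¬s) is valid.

T, S4, S5

T-tableau for the negation ¬(□¬(s ∨ ¬s) → ¬(s ∨ ¬s)):
1. ¬(□¬(s ∨ ¬s) → ¬(s ∨ ¬s)), 0
2. □¬(s ∨ ¬s), 0   [¬→-rule on 1]
3. s ∨ ¬s, 0   [¬→-rule on 1]
4. ¬(s ∨ ¬s), 0   [□-rule on 2 via 0R0]
5. ¬s, 0   [¬∨-rule on 4]
6. s, 0   [¬∨-rule on 4]
Accessibility: 0R0
Branch closes: s and ¬s both at 0.
Every branch closes (one shown): valid in T, hence also in S4, S5 (every theorem of T is a theorem of S4 and S5).
K-tableau for the negation ¬(□¬(s ∨ ¬s) → ¬(s ∨ ¬s)):
1. ¬(□¬(s ∨ ¬s) → ¬(s ∨ ¬s)), 0
2. □¬(s ∨ ¬s), 0   [¬→-rule on 1]
3. s ∨ ¬s, 0   [¬→-rule on 1]
4. ¬s, 0   [∨-rule on 3 (branches; this branch)]
Complete open branch: countermodel on a K-frame, so not valid in K.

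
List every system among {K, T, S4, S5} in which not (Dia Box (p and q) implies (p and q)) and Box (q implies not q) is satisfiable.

K

K-tableau for the formula:
1. not (Dia Box (p and q) implies (p and q)) and Box (q implies not q), u
2. not (Dia Box (p and q) implies (p and q)), u
3. Box (q implies not q), u
4. Dia Box (p and q), u
5. not (p and q), u
6. not q, u
7. Box (p and q), v
8. q implies not q, v
9. not q, v
Accessibility: uRv
Complete open branch: satisfiable in K.
T-tableau for the formula:
1. not (Dia Box (p and q) implies (p and q)) and Box (q implies not q), u
2. not (Dia Box (p and q) implies (p and q)), u
3. Box (q implies not q), u
4. Dia Box (p and q), u
5. not (p and q), u
6. q implies not q, u
7. not q, u
8. Box (p and q), v
9. q implies not q, v
10. p and q, v
11. p, v
12. q, v
13. not q, v
Accessibility: uRu, uRv, vRv
Branch closes: q and not q both at v.
Every branch closes (one shown): unsatisfiable in T, hence also in S4, S5 (every S4/S5-frame is a T-frame).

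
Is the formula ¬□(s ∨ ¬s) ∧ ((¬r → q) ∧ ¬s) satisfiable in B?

1. ¬□(s ∨ ¬s) ∧ ((¬r → q) ∧ ¬s), w0
2. ¬□(s ∨ ¬s), w0
3. (¬r → q) ∧ ¬s, w0
4. ¬r → q, w0
5. ¬s, w0
6. q, w0
7. ¬(s ∨ ¬s), w1
8. ¬s, w1
9. s, w1
Accessibility: w0Rw0, w0Rw1, w1Rw0, w1Rw1
Branch closes: s and ¬s both at w1.
All branches of the tableau close; one closing branch shown above.

Unsatisfiable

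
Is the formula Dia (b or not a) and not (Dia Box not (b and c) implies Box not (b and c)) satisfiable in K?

1. Dia (b or not a) and not (Dia Box not (b and c) implies Box not (b and c)), w0
2. Dia (b or not a), w0
3. not (Dia Box not (b and c) implies Box not (b and c)), w0
4. Dia Box not (b and c), w0
5. not Box not (b and c), w0
6. b or not a, w1
7. not a, w1
8. Box not (b and c), w2
9. b and c, w3
10. b, w3
11. c, w3
Accessibility: w0Rw1, w0Rw2, w0Rw3

Yes, satisfiable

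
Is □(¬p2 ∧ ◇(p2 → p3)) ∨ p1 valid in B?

No, not valid

Tableau for the negation ¬(□(¬p2 ∧ ◇(p2 → p3)) ∨ p1):
1. ¬(□(¬p2 ∧ ◇(p2 → p3)) ∨ p1), w0
2. ¬□(¬p2 ∧ ◇(p2 → p3)), w0   [¬∨-rule on 1]
3. ¬p1, w0   [¬∨-rule on 1]
4. ¬(¬p2 ∧ ◇(p2 → p3)), w1   [¬□-rule on 2: fresh world w1, w0Rw1]
5. ¬◇(p2 → p3), w1   [¬∧-rule on 4 (branches; this branch)]
6. ¬(p2 → p3), w0   [¬◇-rule on 5 via w1Rw0]
7. p2, w0   [¬→-rule on 6]
8. ¬p3, w0   [¬→-rule on 6]
9. ¬(p2 → p3), w1   [¬◇-rule on 5 via w1Rw1]
10. p2, w1   [¬→-rule on 9]
11. ¬p3, w1   [¬→-rule on 9]
Accessibility: w0Rw0, w0Rw1, w1Rw0, w1Rw1
The negation has an open branch (countermodel exists).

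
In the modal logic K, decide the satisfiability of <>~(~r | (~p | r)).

Unsatisfiable (every branch closes)

1. <>~(~r | (~p | r)), 0
2. ~(~r | (~p | r)), 1
3. r, 1
4. ~(~p | r), 1
5. p, 1
6. ~r, 1
Accessibility: 0R1
Branch closes: r and ~r both at 1.
Every branch closes; the branch above is one of them.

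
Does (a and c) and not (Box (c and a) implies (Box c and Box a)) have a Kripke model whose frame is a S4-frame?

1. (a and c) and not (Box (c and a) implies (Box c and Box a)), u
2. a and c, u
3. not (Box (c and a) implies (Box c and Box a)), u
4. a, u
5. c, u
6. Box (c and a), u
7. not (Box c and Box a), u
8. c and a, u
9. not Box a, u
10. not a, v
11. c and a, v
12. c, v
13. a, v
Accessibility: uRu, uRv, vRv
Branch closes: a and not a both at v.
All branches of the tableau close; one closing branch shown above.

Unsatisfiable (every branch closes)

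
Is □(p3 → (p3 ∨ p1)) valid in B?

Tableau for the negation ¬□(p3 → (p3 ∨ p1)):
1. ¬□(p3 → (p3 ∨ p1)), w0
2. ¬(p3 → (p3 ∨ p1)), w1
3. p3, w1
4. ¬(p3 ∨ p1), w1
5. ¬p3, w1
6. ¬p1, w1
Accessibility: w0Rw0, w0Rw1, w1Rw0, w1Rw1
Branch closes: p3 and ¬p3 both at w1.
Every branch of the negation's tableau closes; the branch above is one of them.

Yes, valid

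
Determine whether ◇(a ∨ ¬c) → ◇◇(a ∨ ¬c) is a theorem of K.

Tableau for the negation ¬(◇(a ∨ ¬c) → ◇◇(a ∨ ¬c)):
1. ¬(◇(a ∨ ¬c) → ◇◇(a ∨ ¬c)), u
2. ◇(a ∨ ¬c), u
3. ¬◇◇(a ∨ ¬c), u
4. a ∨ ¬c, v
5. ¬◇(a ∨ ¬c), v
6. ¬c, v
Accessibility: uRv
The negation has an open branch (countermodel exists).

Invalid (countermodel exists)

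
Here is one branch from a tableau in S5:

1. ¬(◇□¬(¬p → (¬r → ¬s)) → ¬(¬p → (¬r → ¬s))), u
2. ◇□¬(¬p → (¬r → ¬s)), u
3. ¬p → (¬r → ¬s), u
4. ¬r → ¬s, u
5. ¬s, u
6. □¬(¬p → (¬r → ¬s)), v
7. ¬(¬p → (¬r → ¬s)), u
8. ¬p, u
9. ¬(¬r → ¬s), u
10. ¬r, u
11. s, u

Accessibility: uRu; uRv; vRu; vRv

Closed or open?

Closed

Both s and ¬s appear at u.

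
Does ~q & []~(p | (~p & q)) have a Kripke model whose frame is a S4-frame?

Satisfiable (open branch found)

1. ~q & []~(p | (~p & q)), w0
2. ~q, w0
3. []~(p | (~p & q)), w0
4. ~(p | (~p & q)), w0
5. ~p, w0
6. ~(~p & q), w0
Accessibility: w0Rw0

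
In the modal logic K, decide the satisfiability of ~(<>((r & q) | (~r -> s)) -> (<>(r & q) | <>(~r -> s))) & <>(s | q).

Unsatisfiable

1. ~(<>((r & q) | (~r -> s)) -> (<>(r & q) | <>(~r -> s))) & <>(s | q), w0
2. ~(<>((r & q) | (~r -> s)) -> (<>(r & q) | <>(~r -> s))), w0
3. <>(s | q), w0
4. <>((r & q) | (~r -> s)), w0
5. ~(<>(r & q) | <>(~r -> s)), w0
6. ~<>(r & q), w0
7. ~<>(~r -> s), w0
8. s | q, w1
9. ~(r & q), w1
10. ~(~r -> s), w1
11. ~r, w1
12. ~s, w1
13. q, w1
14. (r & q) | (~r -> s), w2
15. ~(r & q), w2
16. ~(~r -> s), w2
17. ~r, w2
18. ~s, w2
19. ~r -> s, w2
20. ~q, w2
21. s, w2
Accessibility: w0Rw1, w0Rw2
Branch closes: s and ~s both at w2.
Every branch closes; the branch above is one of them.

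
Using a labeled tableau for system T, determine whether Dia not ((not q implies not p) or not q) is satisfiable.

No, unsatisfiable

1. Dia not ((not q implies not p) or not q), 0
2. not ((not q implies not p) or not q), 1
3. not (not q implies not p), 1
4. q, 1
5. not q, 1
6. p, 1
Accessibility: 0R0, 0R1, 1R1
Branch closes: q and not q both at 1.
Every branch closes; the branch above is one of them.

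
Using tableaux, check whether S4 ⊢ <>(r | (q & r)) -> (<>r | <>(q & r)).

Valid in S4

Tableau for the negation ~(<>(r | (q & r)) -> (<>r | <>(q & r))):
1. ~(<>(r | (q & r)) -> (<>r | <>(q & r))), 0
2. <>(r | (q & r)), 0
3. ~(<>r | <>(q & r)), 0
4. ~<>r, 0
5. ~<>(q & r), 0
6. ~r, 0
7. ~(q & r), 0
8. r | (q & r), 1
9. ~r, 1
10. ~(q & r), 1
11. q & r, 1
12. q, 1
13. r, 1
Accessibility: 0R0, 0R1, 1R1
Branch closes: r and ~r both at 1.
All branches of the negation close; one closing branch shown above.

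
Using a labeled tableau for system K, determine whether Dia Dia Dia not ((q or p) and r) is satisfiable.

Satisfiable (open branch found)

1. Dia Dia Dia not ((q or p) and r), u
2. Dia Dia not ((q or p) and r), v   [Dia-rule on 1: fresh world v, uRv]
3. Dia not ((q or p) and r), w   [Dia-rule on 2: fresh world w, vRw]
4. not ((q or p) and r), x   [Dia-rule on 3: fresh world x, wRx]
5. not r, x   [neg-and-rule on 4 (branches; this branch)]
Accessibility: uRv, vRw, wRx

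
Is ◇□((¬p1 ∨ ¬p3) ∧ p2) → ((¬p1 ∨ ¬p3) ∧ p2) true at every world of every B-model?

Tableau for the negation ¬(◇□((¬p1 ∨ ¬p3) ∧ p2) → ((¬p1 ∨ ¬p3) ∧ p2)):
1. ¬(◇□((¬p1 ∨ ¬p3) ∧ p2) → ((¬p1 ∨ ¬p3) ∧ p2)), w0
2. ◇□((¬p1 ∨ ¬p3) ∧ p2), w0   [¬→-rule on 1]
3. ¬((¬p1 ∨ ¬p3) ∧ p2), w0   [¬→-rule on 1]
4. ¬(¬p1 ∨ ¬p3), w0   [¬∧-rule on 3 (branches; this branch)]
5. p1, w0   [¬∨-rule on 4]
6. p3, w0   [¬∨-rule on 4]
7. □((¬p1 ∨ ¬p3) ∧ p2), w1   [◇-rule on 2: fresh world w1, w0Rw1]
8. (¬p1 ∨ ¬p3) ∧ p2, w0   [□-rule on 7 via w1Rw0]
9. ¬p1 ∨ ¬p3, w0   [∧-rule on 8]
10. p2, w0   [∧-rule on 8]
11. (¬p1 ∨ ¬p3) ∧ p2, w1   [□-rule on 7 via w1Rw1]
12. ¬p1 ∨ ¬p3, w1   [∧-rule on 11]
13. p2, w1   [∧-rule on 11]
14. ¬p3, w0   [∨-rule on 9 (branches; this branch)]
Accessibility: w0Rw0, w0Rw1, w1Rw0, w1Rw1
Branch closes: p3 and ¬p3 both at w0.
Every branch of the negation's tableau closes; the branch above is one of them.

Valid in B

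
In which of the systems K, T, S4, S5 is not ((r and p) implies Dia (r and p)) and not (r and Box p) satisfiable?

T-tableau for the formula:
1. not ((r and p) implies Dia (r and p)) and not (r and Box p), u
2. not ((r and p) implies Dia (r and p)), u   [and-rule on 1]
3. not (r and Box p), u   [and-rule on 1]
4. r and p, u   [neg-implies-rule on 2]
5. not Dia (r and p), u   [neg-implies-rule on 2]
6. r, u   [and-rule on 4]
7. p, u   [and-rule on 4]
8. not (r and p), u   [neg-Dia-rule on 5 via uRu]
9. not Box p, u   [neg-and-rule on 3 (branches; this branch)]
10. not p, u   [neg-and-rule on 8 (branches; this branch)]
Accessibility: uRu
Branch closes: p and not p both at u.
Every branch closes (one shown): unsatisfiable in T, hence also in S4, S5 (every S4/S5-frame is a T-frame).
K-tableau for the formula:
1. not ((r and p) implies Dia (r and p)) and not (r and Box p), u
2. not ((r and p) implies Dia (r and p)), u   [and-rule on 1]
3. not (r and Box p), u   [and-rule on 1]
4. r and p, u   [neg-implies-rule on 2]
5. not Dia (r and p), u   [neg-implies-rule on 2]
6. r, u   [and-rule on 4]
7. p, u   [and-rule on 4]
8. not Box p, u   [neg-and-rule on 3 (branches; this branch)]
9. not p, v   [neg-Box-rule on 8: fresh world v, uRv]
10. not (r and p), v   [neg-Dia-rule on 5 via uRv]
Accessibility: uRv
Complete open branch: satisfiable in K.

K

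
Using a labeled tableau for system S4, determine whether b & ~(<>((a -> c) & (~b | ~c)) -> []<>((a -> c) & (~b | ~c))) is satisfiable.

1. b & ~(<>((a -> c) & (~b | ~c)) -> []<>((a -> c) & (~b | ~c))), u
2. b, u   [&-rule on 1]
3. ~(<>((a -> c) & (~b | ~c)) -> []<>((a -> c) & (~b | ~c))), u   [&-rule on 1]
4. <>((a -> c) & (~b | ~c)), u   [~->-rule on 3]
5. ~[]<>((a -> c) & (~b | ~c)), u   [~->-rule on 3]
6. (a -> c) & (~b | ~c), v   [<>-rule on 4: fresh world v, uRv]
7. a -> c, v   [&-rule on 6]
8. ~b | ~c, v   [&-rule on 6]
9. c, v   [->-rule on 7 (branches; this branch)]
10. ~b, v   [|-rule on 8 (branches; this branch)]
11. ~<>((a -> c) & (~b | ~c)), w   [~[]-rule on 5: fresh world w, uRw]
12. ~((a -> c) & (~b | ~c)), w   [~<>-rule on 11 via wRw]
13. ~(~b | ~c), w   [~&-rule on 12 (branches; this branch)]
14. b, w   [~|-rule on 13]
15. c, w   [~|-rule on 13]
Accessibility: uRu, uRv, uRw, vRv, wRw

Yes, satisfiable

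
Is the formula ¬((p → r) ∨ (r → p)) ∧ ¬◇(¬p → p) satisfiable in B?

Unsatisfiable (every branch closes)

1. ¬((p → r) ∨ (r → p)) ∧ ¬◇(¬p → p), u
2. ¬((p → r) ∨ (r → p)), u
3. ¬◇(¬p → p), u
4. ¬(p → r), u
5. ¬(r → p), u
6. p, u
7. ¬r, u
8. r, u
9. ¬p, u
Accessibility: uRu
Branch closes: r and ¬r both at u.
Every branch closes; the branch above is one of them.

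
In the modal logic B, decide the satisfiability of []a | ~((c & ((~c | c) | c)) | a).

1. []a | ~((c & ((~c | c) | c)) | a), u
2. ~((c & ((~c | c) | c)) | a), u   [|-rule on 1 (branches; this branch)]
3. ~(c & ((~c | c) | c)), u   [~|-rule on 2]
4. ~a, u   [~|-rule on 2]
5. ~c, u   [~&-rule on 3 (branches; this branch)]
Accessibility: uRu

Satisfiable (open branch found)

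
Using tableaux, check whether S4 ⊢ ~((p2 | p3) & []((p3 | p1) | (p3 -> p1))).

Not valid

Tableau for the negation (p2 | p3) & []((p3 | p1) | (p3 -> p1)):
1. (p2 | p3) & []((p3 | p1) | (p3 -> p1)), w0
2. p2 | p3, w0
3. []((p3 | p1) | (p3 -> p1)), w0
4. (p3 | p1) | (p3 -> p1), w0
5. p3, w0
6. p3 -> p1, w0
7. p1, w0
Accessibility: w0Rw0
The negation has an open branch (countermodel exists).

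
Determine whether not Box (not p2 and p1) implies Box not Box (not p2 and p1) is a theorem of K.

No, not valid

Tableau for the negation not (not Box (not p2 and p1) implies Box not Box (not p2 and p1)):
1. not (not Box (not p2 and p1) implies Box not Box (not p2 and p1)), w0
2. not Box (not p2 and p1), w0   [neg-implies-rule on 1]
3. not Box not Box (not p2 and p1), w0   [neg-implies-rule on 1]
4. not (not p2 and p1), w1   [neg-Box-rule on 2: fresh world w1, w0Rw1]
5. not p1, w1   [neg-and-rule on 4 (branches; this branch)]
6. Box (not p2 and p1), w2   [neg-Box-rule on 3: fresh world w2, w0Rw2]
Accessibility: w0Rw1, w0Rw2
The negation has an open branch (countermodel exists).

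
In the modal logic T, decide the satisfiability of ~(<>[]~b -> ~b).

1. ~(<>[]~b -> ~b), 0
2. <>[]~b, 0
3. b, 0
4. []~b, 1
5. ~b, 1
Accessibility: 0R0, 0R1, 1R1

Yes, satisfiable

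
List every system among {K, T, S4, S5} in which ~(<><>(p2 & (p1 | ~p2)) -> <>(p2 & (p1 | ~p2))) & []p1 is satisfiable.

S4-tableau for the formula:
1. ~(<><>(p2 & (p1 | ~p2)) -> <>(p2 & (p1 | ~p2))) & []p1, u
2. ~(<><>(p2 & (p1 | ~p2)) -> <>(p2 & (p1 | ~p2))), u
3. []p1, u
4. <><>(p2 & (p1 | ~p2)), u
5. ~<>(p2 & (p1 | ~p2)), u
6. p1, u
7. ~(p2 & (p1 | ~p2)), u
8. ~p2, u
9. <>(p2 & (p1 | ~p2)), v
10. p1, v
11. ~(p2 & (p1 | ~p2)), v
12. ~p2, v
13. p2 & (p1 | ~p2), w
14. p2, w
15. p1 | ~p2, w
16. p1, w
17. ~(p2 & (p1 | ~p2)), w
18. ~(p1 | ~p2), w
19. ~p1, w
Accessibility: uRu, uRv, uRw, vRv, vRw, wRw
Branch closes: p1 and ~p1 both at w.
Every branch closes (one shown): unsatisfiable in S4, hence also in S5 (every S5-frame is an S4-frame).
T-tableau for the formula:
1. ~(<><>(p2 & (p1 | ~p2)) -> <>(p2 & (p1 | ~p2))) & []p1, u
2. ~(<><>(p2 & (p1 | ~p2)) -> <>(p2 & (p1 | ~p2))), u
3. []p1, u
4. <><>(p2 & (p1 | ~p2)), u
5. ~<>(p2 & (p1 | ~p2)), u
6. p1, u
7. ~(p2 & (p1 | ~p2)), u
8. ~p2, u
9. <>(p2 & (p1 | ~p2)), v
10. p1, v
11. ~(p2 & (p1 | ~p2)), v
12. ~p2, v
13. p2 & (p1 | ~p2), w
14. p2, w
15. p1 | ~p2, w
16. p1, w
Accessibility: uRu, uRv, vRv, vRw, wRw
Complete open branch: satisfiable in T, hence also in K (this T-model is also a K-model).

K, T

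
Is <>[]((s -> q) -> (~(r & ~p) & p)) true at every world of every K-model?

Tableau for the negation ~<>[]((s -> q) -> (~(r & ~p) & p)):
1. ~<>[]((s -> q) -> (~(r & ~p) & p)), 0
The negation has an open branch (countermodel exists).

Invalid (countermodel exists)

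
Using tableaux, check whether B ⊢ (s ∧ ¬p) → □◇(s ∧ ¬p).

Valid in B

Tableau for the negation ¬((s ∧ ¬p) → □◇(s ∧ ¬p)):
1. ¬((s ∧ ¬p) → □◇(s ∧ ¬p)), w0
2. s ∧ ¬p, w0
3. ¬□◇(s ∧ ¬p), w0
4. s, w0
5. ¬p, w0
6. ¬◇(s ∧ ¬p), w1
7. ¬(s ∧ ¬p), w0
8. ¬(s ∧ ¬p), w1
9. p, w0
Accessibility: w0Rw0, w0Rw1, w1Rw0, w1Rw1
Branch closes: p and ¬p both at w0.
Every branch of the negation's tableau closes; the branch above is one of them.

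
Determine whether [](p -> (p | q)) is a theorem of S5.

Tableau for the negation ~[](p -> (p | q)):
1. ~[](p -> (p | q)), w0
2. ~(p -> (p | q)), w1   [~[]-rule on 1: fresh world w1, w0Rw1]
3. p, w1   [~->-rule on 2]
4. ~(p | q), w1   [~->-rule on 2]
5. ~p, w1   [~|-rule on 4]
6. ~q, w1   [~|-rule on 4]
Accessibility: w0Rw0, w0Rw1, w1Rw0, w1Rw1
Branch closes: p and ~p both at w1.
Every branch of the negation's tableau closes; the branch above is one of them.

Valid in S5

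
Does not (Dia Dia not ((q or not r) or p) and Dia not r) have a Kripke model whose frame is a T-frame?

Satisfiable (open branch found)

1. not (Dia Dia not ((q or not r) or p) and Dia not r), 0
2. not Dia not r, 0
3. r, 0
Accessibility: 0R0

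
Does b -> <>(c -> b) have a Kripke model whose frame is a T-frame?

Satisfiable (open branch found)

1. b -> <>(c -> b), w0
2. <>(c -> b), w0
3. c -> b, w1
4. b, w1
Accessibility: w0Rw0, w0Rw1, w1Rw1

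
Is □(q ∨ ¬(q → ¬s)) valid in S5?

Invalid (countermodel exists)

Tableau for the negation ¬□(q ∨ ¬(q → ¬s)):
1. ¬□(q ∨ ¬(q → ¬s)), 0
2. ¬(q ∨ ¬(q → ¬s)), 1
3. ¬q, 1
4. q → ¬s, 1
5. ¬s, 1
Accessibility: 0R0, 0R1, 1R0, 1R1
The negation has an open branch (countermodel exists).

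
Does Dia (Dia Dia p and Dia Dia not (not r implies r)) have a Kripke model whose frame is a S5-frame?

1. Dia (Dia Dia p and Dia Dia not (not r implies r)), w0
2. Dia Dia p and Dia Dia not (not r implies r), w1
3. Dia Dia p, w1
4. Dia Dia not (not r implies r), w1
5. Dia p, w2
6. Dia not (not r implies r), w3
7. p, w4
8. not (not r implies r), w5
9. not r, w5
Accessibility: w0Rw0, w0Rw1, w0Rw2, w0Rw3, w0Rw4, w0Rw5, w1Rw0, w1Rw1, w1Rw2, w1Rw3, w1Rw4, w1Rw5, w2Rw0, w2Rw1, w2Rw2, w2Rw3, w2Rw4, w2Rw5, w3Rw0, w3Rw1, w3Rw2, w3Rw3, w3Rw4, w3Rw5, w4Rw0, w4Rw1, w4Rw2, w4Rw3, w4Rw4, w4Rw5, w5Rw0, w5Rw1, w5Rw2, w5Rw3, w5Rw4, w5Rw5

Yes, satisfiable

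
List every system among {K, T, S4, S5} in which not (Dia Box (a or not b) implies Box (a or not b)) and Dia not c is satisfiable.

K, T, S4

S4-tableau for the formula:
1. not (Dia Box (a or not b) implies Box (a or not b)) and Dia not c, w0
2. not (Dia Box (a or not b) implies Box (a or not b)), w0
3. Dia not c, w0
4. Dia Box (a or not b), w0
5. not Box (a or not b), w0
6. not c, w1
7. Box (a or not b), w2
8. a or not b, w2
9. not b, w2
10. not (a or not b), w3
11. not a, w3
12. b, w3
Accessibility: w0Rw0, w0Rw1, w0Rw2, w0Rw3, w1Rw1, w2Rw2, w3Rw3
Complete open branch: satisfiable in S4, hence also in K, T (this S4-model is also a K-model and a T-model).
S5-tableau for the formula:
1. not (Dia Box (a or not b) implies Box (a or not b)) and Dia not c, w0
2. not (Dia Box (a or not b) implies Box (a or not b)), w0
3. Dia not c, w0
4. Dia Box (a or not b), w0
5. not Box (a or not b), w0
6. not c, w1
7. Box (a or not b), w2
8. a or not b, w0
9. a or not b, w1
10. a or not b, w2
11. not b, w0
12. not b, w1
13. not b, w2
14. not (a or not b), w3
15. not a, w3
16. b, w3
17. a or not b, w3
18. not b, w3
Accessibility: w0Rw0, w0Rw1, w0Rw2, w0Rw3, w1Rw0, w1Rw1, w1Rw2, w1Rw3, w2Rw0, w2Rw1, w2Rw2, w2Rw3, w3Rw0, w3Rw1, w3Rw2, w3Rw3
Branch closes: b and not b both at w3.
Every branch closes (one shown): unsatisfiable in S5.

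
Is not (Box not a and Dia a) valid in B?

Valid in B

Tableau for the negation Box not a and Dia a:
1. Box not a and Dia a, w0
2. Box not a, w0
3. Dia a, w0
4. not a, w0
5. a, w1
6. not a, w1
Accessibility: w0Rw0, w0Rw1, w1Rw0, w1Rw1
Branch closes: a and not a both at w1.
All branches of the negation close; one closing branch shown above.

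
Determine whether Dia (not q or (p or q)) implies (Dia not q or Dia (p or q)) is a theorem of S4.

Tableau for the negation not (Dia (not q or (p or q)) implies (Dia not q or Dia (p or q))):
1. not (Dia (not q or (p or q)) implies (Dia not q or Dia (p or q))), u
2. Dia (not q or (p or q)), u
3. not (Dia not q or Dia (p or q)), u
4. not Dia not q, u
5. not Dia (p or q), u
6. q, u
7. not (p or q), u
8. not p, u
9. not q, u
Accessibility: uRu
Branch closes: q and not q both at u.
All branches of the negation close; one closing branch shown above.

Yes, valid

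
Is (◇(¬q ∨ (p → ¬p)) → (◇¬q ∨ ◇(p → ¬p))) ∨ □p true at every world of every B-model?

Tableau for the negation ¬((◇(¬q ∨ (p → ¬p)) → (◇¬q ∨ ◇(p → ¬p))) ∨ □p):
1. ¬((◇(¬q ∨ (p → ¬p)) → (◇¬q ∨ ◇(p → ¬p))) ∨ □p), w0
2. ¬(◇(¬q ∨ (p → ¬p)) → (◇¬q ∨ ◇(p → ¬p))), w0   [¬∨-rule on 1]
3. ¬□p, w0   [¬∨-rule on 1]
4. ◇(¬q ∨ (p → ¬p)), w0   [¬→-rule on 2]
5. ¬(◇¬q ∨ ◇(p → ¬p)), w0   [¬→-rule on 2]
6. ¬◇¬q, w0   [¬∨-rule on 5]
7. ¬◇(p → ¬p), w0   [¬∨-rule on 5]
8. q, w0   [¬◇-rule on 6 via w0Rw0]
9. ¬(p → ¬p), w0   [¬◇-rule on 7 via w0Rw0]
10. p, w0   [¬→-rule on 9]
11. ¬p, w1   [¬□-rule on 3: fresh world w1, w0Rw1]
12. q, w1   [¬◇-rule on 6 via w0Rw1]
13. ¬(p → ¬p), w1   [¬◇-rule on 7 via w0Rw1]
14. p, w1   [¬→-rule on 13]
Accessibility: w0Rw0, w0Rw1, w1Rw0, w1Rw1
Branch closes: p and ¬p both at w1.
All branches of the negation close; one closing branch shown above.

Valid in B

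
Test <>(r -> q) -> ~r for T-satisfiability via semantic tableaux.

Yes, satisfiable

1. <>(r -> q) -> ~r, w0
2. ~r, w0   [->-rule on 1 (branches; this branch)]
Accessibility: w0Rw0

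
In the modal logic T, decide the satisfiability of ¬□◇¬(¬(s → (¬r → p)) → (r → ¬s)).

Satisfiable (open branch found)

1. ¬□◇¬(¬(s → (¬r → p)) → (r → ¬s)), u
2. ¬◇¬(¬(s → (¬r → p)) → (r → ¬s)), v
3. ¬(s → (¬r → p)) → (r → ¬s), v
4. r → ¬s, v
5. ¬s, v
Accessibility: uRu, uRv, vRv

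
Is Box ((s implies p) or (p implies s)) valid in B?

Valid in B

Tableau for the negation not Box ((s implies p) or (p implies s)):
1. not Box ((s implies p) or (p implies s)), w0
2. not ((s implies p) or (p implies s)), w1
3. not (s implies p), w1
4. not (p implies s), w1
5. s, w1
6. not p, w1
7. p, w1
8. not s, w1
Accessibility: w0Rw0, w0Rw1, w1Rw0, w1Rw1
Branch closes: p and not p both at w1.
All branches of the negation close; one closing branch shown above.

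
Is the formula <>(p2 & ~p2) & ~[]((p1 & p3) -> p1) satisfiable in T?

Unsatisfiable

1. <>(p2 & ~p2) & ~[]((p1 & p3) -> p1), 0
2. <>(p2 & ~p2), 0   [&-rule on 1]
3. ~[]((p1 & p3) -> p1), 0   [&-rule on 1]
4. p2 & ~p2, 1   [<>-rule on 2: fresh world 1, 0R1]
5. p2, 1   [&-rule on 4]
6. ~p2, 1   [&-rule on 4]
Accessibility: 0R0, 0R1, 1R1
Branch closes: p2 and ~p2 both at 1.
Every branch closes; the branch above is one of them.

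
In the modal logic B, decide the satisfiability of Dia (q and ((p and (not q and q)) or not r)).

1. Dia (q and ((p and (not q and q)) or not r)), w0
2. q and ((p and (not q and q)) or not r), w1
3. q, w1
4. (p and (not q and q)) or not r, w1
5. not r, w1
Accessibility: w0Rw0, w0Rw1, w1Rw0, w1Rw1

Yes, satisfiable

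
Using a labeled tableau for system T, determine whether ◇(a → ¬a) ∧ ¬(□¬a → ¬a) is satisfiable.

Unsatisfiable (every branch closes)

1. ◇(a → ¬a) ∧ ¬(□¬a → ¬a), 0
2. ◇(a → ¬a), 0
3. ¬(□¬a → ¬a), 0
4. □¬a, 0
5. a, 0
6. ¬a, 0
Accessibility: 0R0
Branch closes: a and ¬a both at 0.
(One branch shown.) All branches close.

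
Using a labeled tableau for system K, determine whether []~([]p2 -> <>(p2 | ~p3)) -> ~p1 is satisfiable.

Satisfiable

1. []~([]p2 -> <>(p2 | ~p3)) -> ~p1, 0
2. ~p1, 0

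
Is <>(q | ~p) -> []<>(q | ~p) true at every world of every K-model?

Invalid (countermodel exists)

Tableau for the negation ~(<>(q | ~p) -> []<>(q | ~p)):
1. ~(<>(q | ~p) -> []<>(q | ~p)), 0
2. <>(q | ~p), 0
3. ~[]<>(q | ~p), 0
4. q | ~p, 1
5. ~p, 1
6. ~<>(q | ~p), 2
Accessibility: 0R1, 0R2
The negation has an open branch (countermodel exists).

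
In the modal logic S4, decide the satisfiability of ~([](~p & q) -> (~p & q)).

1. ~([](~p & q) -> (~p & q)), u
2. [](~p & q), u
3. ~(~p & q), u
4. ~p & q, u
5. ~p, u
6. q, u
7. ~q, u
Accessibility: uRu
Branch closes: q and ~q both at u.
All branches of the tableau close; one closing branch shown above.

Unsatisfiable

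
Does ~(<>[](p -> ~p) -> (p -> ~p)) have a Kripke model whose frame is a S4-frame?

Satisfiable

1. ~(<>[](p -> ~p) -> (p -> ~p)), 0
2. <>[](p -> ~p), 0
3. ~(p -> ~p), 0
4. p, 0
5. [](p -> ~p), 1
6. p -> ~p, 1
7. ~p, 1
Accessibility: 0R0, 0R1, 1R1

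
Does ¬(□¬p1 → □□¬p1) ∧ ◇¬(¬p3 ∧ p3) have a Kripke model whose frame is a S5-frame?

1. ¬(□¬p1 → □□¬p1) ∧ ◇¬(¬p3 ∧ p3), u
2. ¬(□¬p1 → □□¬p1), u
3. ◇¬(¬p3 ∧ p3), u
4. □¬p1, u
5. ¬□□¬p1, u
6. ¬p1, u
7. ¬(¬p3 ∧ p3), v
8. ¬p1, v
9. ¬p3, v
10. ¬□¬p1, w
11. ¬p1, w
12. p1, x
13. ¬p1, x
Accessibility: uRu, uRv, uRw, uRx, vRu, vRv, vRw, vRx, wRu, wRv, wRw, wRx, xRu, xRv, xRw, xRx
Branch closes: p1 and ¬p1 both at x.
Every branch closes; the branch above is one of them.

Unsatisfiable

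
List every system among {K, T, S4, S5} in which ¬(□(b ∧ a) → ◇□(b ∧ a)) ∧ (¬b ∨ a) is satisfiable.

K

T-tableau for the formula:
1. ¬(□(b ∧ a) → ◇□(b ∧ a)) ∧ (¬b ∨ a), 0
2. ¬(□(b ∧ a) → ◇□(b ∧ a)), 0
3. ¬b ∨ a, 0
4. □(b ∧ a), 0
5. ¬◇□(b ∧ a), 0
6. b ∧ a, 0
7. b, 0
8. a, 0
9. ¬□(b ∧ a), 0
10. ¬(b ∧ a), 1
11. b ∧ a, 1
12. b, 1
13. a, 1
14. ¬□(b ∧ a), 1
15. ¬a, 1
Accessibility: 0R0, 0R1, 1R1
Branch closes: a and ¬a both at 1.
Every branch closes (one shown): unsatisfiable in T, hence also in S4, S5 (every S4/S5-frame is a T-frame).
K-tableau for the formula:
1. ¬(□(b ∧ a) → ◇□(b ∧ a)) ∧ (¬b ∨ a), 0
2. ¬(□(b ∧ a) → ◇□(b ∧ a)), 0
3. ¬b ∨ a, 0
4. □(b ∧ a), 0
5. ¬◇□(b ∧ a), 0
6. a, 0
Complete open branch: satisfiable in K.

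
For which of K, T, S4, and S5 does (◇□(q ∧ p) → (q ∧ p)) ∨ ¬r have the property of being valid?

S5

S4-tableau for the negation ¬((◇□(q ∧ p) → (q ∧ p)) ∨ ¬r):
1. ¬((◇□(q ∧ p) → (q ∧ p)) ∨ ¬r), 0
2. ¬(◇□(q ∧ p) → (q ∧ p)), 0
3. r, 0
4. ◇□(q ∧ p), 0
5. ¬(q ∧ p), 0
6. ¬p, 0
7. □(q ∧ p), 1
8. q ∧ p, 1
9. q, 1
10. p, 1
Accessibility: 0R0, 0R1, 1R1
Complete open branch: countermodel on an S4-frame, so not valid in S4, nor in K, T (the same frame is also a K-frame and a T-frame).
S5-tableau for the negation ¬((◇□(q ∧ p) → (q ∧ p)) ∨ ¬r):
1. ¬((◇□(q ∧ p) → (q ∧ p)) ∨ ¬r), 0
2. ¬(◇□(q ∧ p) → (q ∧ p)), 0
3. r, 0
4. ◇□(q ∧ p), 0
5. ¬(q ∧ p), 0
6. ¬p, 0
7. □(q ∧ p), 1
8. q ∧ p, 0
9. q, 0
10. p, 0
Accessibility: 0R0, 0R1, 1R0, 1R1
Branch closes: p and ¬p both at 0.
Every branch closes (one shown): valid in S5.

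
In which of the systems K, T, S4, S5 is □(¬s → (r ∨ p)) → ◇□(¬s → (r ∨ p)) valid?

K-tableau for the negation ¬(□(¬s → (r ∨ p)) → ◇□(¬s → (r ∨ p))):
1. ¬(□(¬s → (r ∨ p)) → ◇□(¬s → (r ∨ p))), 0
2. □(¬s → (r ∨ p)), 0
3. ¬◇□(¬s → (r ∨ p)), 0
Complete open branch: countermodel on a K-frame, so not valid in K.
T-tableau for the negation ¬(□(¬s → (r ∨ p)) → ◇□(¬s → (r ∨ p))):
1. ¬(□(¬s → (r ∨ p)) → ◇□(¬s → (r ∨ p))), 0
2. □(¬s → (r ∨ p)), 0
3. ¬◇□(¬s → (r ∨ p)), 0
4. ¬s → (r ∨ p), 0
5. ¬□(¬s → (r ∨ p)), 0
6. r ∨ p, 0
7. p, 0
8. ¬(¬s → (r ∨ p)), 1
9. ¬s, 1
10. ¬(r ∨ p), 1
11. ¬r, 1
12. ¬p, 1
13. ¬s → (r ∨ p), 1
14. ¬□(¬s → (r ∨ p)), 1
15. r ∨ p, 1
16. p, 1
Accessibility: 0R0, 0R1, 1R1
Branch closes: p and ¬p both at 1.
Every branch closes (one shown): valid in T, hence also in S4, S5 (every theorem of T is a theorem of S4 and S5).

T, S4, S5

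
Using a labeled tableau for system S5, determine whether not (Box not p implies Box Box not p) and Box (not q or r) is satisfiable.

No, unsatisfiable

1. not (Box not p implies Box Box not p) and Box (not q or r), u
2. not (Box not p implies Box Box not p), u
3. Box (not q or r), u
4. Box not p, u
5. not Box Box not p, u
6. not q or r, u
7. not p, u
8. r, u
9. not Box not p, v
10. not q or r, v
11. not p, v
12. r, v
13. p, w
14. not q or r, w
15. not p, w
Accessibility: uRu, uRv, uRw, vRu, vRv, vRw, wRu, wRv, wRw
Branch closes: p and not p both at w.
All branches of the tableau close; one closing branch shown above.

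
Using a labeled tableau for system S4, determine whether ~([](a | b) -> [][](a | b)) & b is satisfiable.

1. ~([](a | b) -> [][](a | b)) & b, 0
2. ~([](a | b) -> [][](a | b)), 0
3. b, 0
4. [](a | b), 0
5. ~[][](a | b), 0
6. a | b, 0
7. ~[](a | b), 1
8. a | b, 1
9. b, 1
10. ~(a | b), 2
11. ~a, 2
12. ~b, 2
13. a | b, 2
14. b, 2
Accessibility: 0R0, 0R1, 0R2, 1R1, 1R2, 2R2
Branch closes: b and ~b both at 2.
All branches of the tableau close; one closing branch shown above.

Unsatisfiable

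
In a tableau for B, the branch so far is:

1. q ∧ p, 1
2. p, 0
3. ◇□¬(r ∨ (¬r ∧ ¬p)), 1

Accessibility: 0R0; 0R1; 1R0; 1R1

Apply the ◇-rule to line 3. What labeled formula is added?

a fresh world 2 with 1R2, and □¬(r ∨ (¬r ∧ ¬p)) at 2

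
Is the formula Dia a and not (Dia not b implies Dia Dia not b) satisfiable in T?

No, unsatisfiable

1. Dia a and not (Dia not b implies Dia Dia not b), u
2. Dia a, u   [and-rule on 1]
3. not (Dia not b implies Dia Dia not b), u   [and-rule on 1]
4. Dia not b, u   [neg-implies-rule on 3]
5. not Dia Dia not b, u   [neg-implies-rule on 3]
6. not Dia not b, u   [neg-Dia-rule on 5 via uRu]
7. b, u   [neg-Dia-rule on 6 via uRu]
8. a, v   [Dia-rule on 2: fresh world v, uRv]
9. not Dia not b, v   [neg-Dia-rule on 5 via uRv]
10. b, v   [neg-Dia-rule on 6 via uRv]
11. not b, w   [Dia-rule on 4: fresh world w, uRw]
12. not Dia not b, w   [neg-Dia-rule on 5 via uRw]
13. b, w   [neg-Dia-rule on 6 via uRw]
Accessibility: uRu, uRv, uRw, vRv, wRw
Branch closes: b and not b both at w.
All branches of the tableau close; one closing branch shown above.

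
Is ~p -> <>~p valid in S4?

Yes, valid

Tableau for the negation ~(~p -> <>~p):
1. ~(~p -> <>~p), 0
2. ~p, 0
3. ~<>~p, 0
4. p, 0
Accessibility: 0R0
Branch closes: p and ~p both at 0.
Every branch of the negation's tableau closes; the branch above is one of them.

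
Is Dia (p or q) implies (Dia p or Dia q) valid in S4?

Valid in S4

Tableau for the negation not (Dia (p or q) implies (Dia p or Dia q)):
1. not (Dia (p or q) implies (Dia p or Dia q)), u
2. Dia (p or q), u
3. not (Dia p or Dia q), u
4. not Dia p, u
5. not Dia q, u
6. not p, u
7. not q, u
8. p or q, v
9. not p, v
10. not q, v
11. q, v
Accessibility: uRu, uRv, vRv
Branch closes: q and not q both at v.
Every branch of the negation's tableau closes; the branch above is one of them.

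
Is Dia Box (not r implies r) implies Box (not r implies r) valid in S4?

Tableau for the negation not (Dia Box (not r implies r) implies Box (not r implies r)):
1. not (Dia Box (not r implies r) implies Box (not r implies r)), w0
2. Dia Box (not r implies r), w0
3. not Box (not r implies r), w0
4. Box (not r implies r), w1
5. not r implies r, w1
6. r, w1
7. not (not r implies r), w2
8. not r, w2
Accessibility: w0Rw0, w0Rw1, w0Rw2, w1Rw1, w2Rw2
The negation has an open branch (countermodel exists).

Not valid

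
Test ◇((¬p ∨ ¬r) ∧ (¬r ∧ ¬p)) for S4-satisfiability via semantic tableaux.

Yes, satisfiable

1. ◇((¬p ∨ ¬r) ∧ (¬r ∧ ¬p)), u
2. (¬p ∨ ¬r) ∧ (¬r ∧ ¬p), v   [◇-rule on 1: fresh world v, uRv]
3. ¬p ∨ ¬r, v   [∧-rule on 2]
4. ¬r ∧ ¬p, v   [∧-rule on 2]
5. ¬r, v   [∧-rule on 4]
6. ¬p, v   [∧-rule on 4]
Accessibility: uRu, uRv, vRv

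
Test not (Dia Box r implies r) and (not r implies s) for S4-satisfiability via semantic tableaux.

Satisfiable

1. not (Dia Box r implies r) and (not r implies s), u
2. not (Dia Box r implies r), u
3. not r implies s, u
4. Dia Box r, u
5. not r, u
6. s, u
7. Box r, v
8. r, v
Accessibility: uRu, uRv, vRv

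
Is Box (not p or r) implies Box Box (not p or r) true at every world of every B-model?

Tableau for the negation not (Box (not p or r) implies Box Box (not p or r)):
1. not (Box (not p or r) implies Box Box (not p or r)), u
2. Box (not p or r), u
3. not Box Box (not p or r), u
4. not p or r, u
5. r, u
6. not Box (not p or r), v
7. not p or r, v
8. r, v
9. not (not p or r), w
10. p, w
11. not r, w
Accessibility: uRu, uRv, vRu, vRv, vRw, wRv, wRw
The negation has an open branch (countermodel exists).

Invalid (countermodel exists)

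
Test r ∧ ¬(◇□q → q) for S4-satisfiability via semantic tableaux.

Satisfiable (open branch found)

1. r ∧ ¬(◇□q → q), u
2. r, u
3. ¬(◇□q → q), u
4. ◇□q, u
5. ¬q, u
6. □q, v
7. q, v
Accessibility: uRu, uRv, vRv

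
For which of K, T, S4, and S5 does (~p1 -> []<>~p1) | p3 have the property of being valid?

S5

S5-tableau for the negation ~((~p1 -> []<>~p1) | p3):
1. ~((~p1 -> []<>~p1) | p3), 0
2. ~(~p1 -> []<>~p1), 0   [~|-rule on 1]
3. ~p3, 0   [~|-rule on 1]
4. ~p1, 0   [~->-rule on 2]
5. ~[]<>~p1, 0   [~->-rule on 2]
6. ~<>~p1, 1   [~[]-rule on 5: fresh world 1, 0R1]
7. p1, 0   [~<>-rule on 6 via 1R0]
Accessibility: 0R0, 0R1, 1R0, 1R1
Branch closes: p1 and ~p1 both at 0.
Every branch closes (one shown): valid in S5.
S4-tableau for the negation ~((~p1 -> []<>~p1) | p3):
1. ~((~p1 -> []<>~p1) | p3), 0
2. ~(~p1 -> []<>~p1), 0   [~|-rule on 1]
3. ~p3, 0   [~|-rule on 1]
4. ~p1, 0   [~->-rule on 2]
5. ~[]<>~p1, 0   [~->-rule on 2]
6. ~<>~p1, 1   [~[]-rule on 5: fresh world 1, 0R1]
7. p1, 1   [~<>-rule on 6 via 1R1]
Accessibility: 0R0, 0R1, 1R1
Complete open branch: countermodel on an S4-frame, so not valid in S4, nor in K, T (the same frame is also a K-frame and a T-frame).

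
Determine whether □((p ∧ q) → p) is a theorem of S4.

Valid

Tableau for the negation ¬□((p ∧ q) → p):
1. ¬□((p ∧ q) → p), u
2. ¬((p ∧ q) → p), v
3. p ∧ q, v
4. ¬p, v
5. p, v
6. q, v
Accessibility: uRu, uRv, vRv
Branch closes: p and ¬p both at v.
Every branch of the negation's tableau closes; the branch above is one of them.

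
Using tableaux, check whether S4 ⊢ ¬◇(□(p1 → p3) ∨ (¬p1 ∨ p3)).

No, not valid

Tableau for the negation ◇(□(p1 → p3) ∨ (¬p1 ∨ p3)):
1. ◇(□(p1 → p3) ∨ (¬p1 ∨ p3)), 0
2. □(p1 → p3) ∨ (¬p1 ∨ p3), 1
3. ¬p1 ∨ p3, 1
4. p3, 1
Accessibility: 0R0, 0R1, 1R1
The negation has an open branch (countermodel exists).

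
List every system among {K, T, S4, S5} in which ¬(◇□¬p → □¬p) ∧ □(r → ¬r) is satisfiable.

K, T, S4

S4-tableau for the formula:
1. ¬(◇□¬p → □¬p) ∧ □(r → ¬r), u
2. ¬(◇□¬p → □¬p), u
3. □(r → ¬r), u
4. ◇□¬p, u
5. ¬□¬p, u
6. r → ¬r, u
7. ¬r, u
8. □¬p, v
9. r → ¬r, v
10. ¬p, v
11. ¬r, v
12. p, w
13. r → ¬r, w
14. ¬r, w
Accessibility: uRu, uRv, uRw, vRv, wRw
Complete open branch: satisfiable in S4, hence also in K, T (this S4-model is also a K-model and a T-model).
S5-tableau for the formula:
1. ¬(◇□¬p → □¬p) ∧ □(r → ¬r), u
2. ¬(◇□¬p → □¬p), u
3. □(r → ¬r), u
4. ◇□¬p, u
5. ¬□¬p, u
6. r → ¬r, u
7. ¬r, u
8. □¬p, v
9. r → ¬r, v
10. ¬p, u
11. ¬p, v
12. ¬r, v
13. p, w
14. r → ¬r, w
15. ¬p, w
Accessibility: uRu, uRv, uRw, vRu, vRv, vRw, wRu, wRv, wRw
Branch closes: p and ¬p both at w.
Every branch closes (one shown): unsatisfiable in S5.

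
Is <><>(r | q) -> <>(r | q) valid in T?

Tableau for the negation ~(<><>(r | q) -> <>(r | q)):
1. ~(<><>(r | q) -> <>(r | q)), w0
2. <><>(r | q), w0   [~->-rule on 1]
3. ~<>(r | q), w0   [~->-rule on 1]
4. ~(r | q), w0   [~<>-rule on 3 via w0Rw0]
5. ~r, w0   [~|-rule on 4]
6. ~q, w0   [~|-rule on 4]
7. <>(r | q), w1   [<>-rule on 2: fresh world w1, w0Rw1]
8. ~(r | q), w1   [~<>-rule on 3 via w0Rw1]
9. ~r, w1   [~|-rule on 8]
10. ~q, w1   [~|-rule on 8]
11. r | q, w2   [<>-rule on 7: fresh world w2, w1Rw2]
12. q, w2   [|-rule on 11 (branches; this branch)]
Accessibility: w0Rw0, w0Rw1, w1Rw1, w1Rw2, w2Rw2
The negation has an open branch (countermodel exists).

Not valid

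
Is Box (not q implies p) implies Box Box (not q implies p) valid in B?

Tableau for the negation not (Box (not q implies p) implies Box Box (not q implies p)):
1. not (Box (not q implies p) implies Box Box (not q implies p)), u
2. Box (not q implies p), u
3. not Box Box (not q implies p), u
4. not q implies p, u
5. p, u
6. not Box (not q implies p), v
7. not q implies p, v
8. p, v
9. not (not q implies p), w
10. not q, w
11. not p, w
Accessibility: uRu, uRv, vRu, vRv, vRw, wRv, wRw
The negation has an open branch (countermodel exists).

No, not valid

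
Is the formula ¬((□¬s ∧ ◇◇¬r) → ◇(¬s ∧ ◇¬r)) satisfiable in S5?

No, unsatisfiable

1. ¬((□¬s ∧ ◇◇¬r) → ◇(¬s ∧ ◇¬r)), u
2. □¬s ∧ ◇◇¬r, u
3. ¬◇(¬s ∧ ◇¬r), u
4. □¬s, u
5. ◇◇¬r, u
6. ¬(¬s ∧ ◇¬r), u
7. ¬s, u
8. ¬◇¬r, u
9. r, u
10. ◇¬r, v
11. ¬(¬s ∧ ◇¬r), v
12. ¬s, v
13. r, v
14. ¬◇¬r, v
15. ¬r, w
16. ¬(¬s ∧ ◇¬r), w
17. ¬s, w
18. r, w
Accessibility: uRu, uRv, uRw, vRu, vRv, vRw, wRu, wRv, wRw
Branch closes: r and ¬r both at w.
All branches of the tableau close; one closing branch shown above.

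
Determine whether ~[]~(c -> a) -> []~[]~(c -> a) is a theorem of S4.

Tableau for the negation ~(~[]~(c -> a) -> []~[]~(c -> a)):
1. ~(~[]~(c -> a) -> []~[]~(c -> a)), u
2. ~[]~(c -> a), u
3. ~[]~[]~(c -> a), u
4. c -> a, v
5. a, v
6. []~(c -> a), w
7. ~(c -> a), w
8. c, w
9. ~a, w
Accessibility: uRu, uRv, uRw, vRv, wRw
The negation has an open branch (countermodel exists).

Not valid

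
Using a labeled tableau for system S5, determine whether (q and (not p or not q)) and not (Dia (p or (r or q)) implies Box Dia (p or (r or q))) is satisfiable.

1. (q and (not p or not q)) and not (Dia (p or (r or q)) implies Box Dia (p or (r or q))), u
2. q and (not p or not q), u
3. not (Dia (p or (r or q)) implies Box Dia (p or (r or q))), u
4. q, u
5. not p or not q, u
6. Dia (p or (r or q)), u
7. not Box Dia (p or (r or q)), u
8. not p, u
9. p or (r or q), v
10. r or q, v
11. q, v
12. not Dia (p or (r or q)), w
13. not (p or (r or q)), u
14. not (r or q), u
15. not r, u
16. not q, u
Accessibility: uRu, uRv, uRw, vRu, vRv, vRw, wRu, wRv, wRw
Branch closes: q and not q both at u.
(One branch shown.) All branches close.

No, unsatisfiable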